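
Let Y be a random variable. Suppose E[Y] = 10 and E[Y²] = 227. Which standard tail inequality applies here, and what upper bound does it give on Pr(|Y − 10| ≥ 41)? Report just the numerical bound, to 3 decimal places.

The first two moments determine the variance, so Chebyshev's inequality is the sharpest standard bound available.
Var(Y) = E[Y²] − (E[Y])² = 227 − 100 = 127.
Chebyshev's inequality: Pr(|Y − μ| ≥ t) ≤ Var(Y)/t² = 127/1681 = 0.0756.

0.076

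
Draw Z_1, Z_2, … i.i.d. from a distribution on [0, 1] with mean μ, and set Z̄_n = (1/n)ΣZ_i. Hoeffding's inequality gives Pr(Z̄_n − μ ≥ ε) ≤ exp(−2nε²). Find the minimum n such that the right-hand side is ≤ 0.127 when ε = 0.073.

Require exp(−2nε²) ≤ 0.127, i.e. 2nε² ≥ ln(1/0.127) = 2.063568.
So n ≥ 2.063568 / (2·0.073²) = 193.617.
The smallest integer n is 194.

194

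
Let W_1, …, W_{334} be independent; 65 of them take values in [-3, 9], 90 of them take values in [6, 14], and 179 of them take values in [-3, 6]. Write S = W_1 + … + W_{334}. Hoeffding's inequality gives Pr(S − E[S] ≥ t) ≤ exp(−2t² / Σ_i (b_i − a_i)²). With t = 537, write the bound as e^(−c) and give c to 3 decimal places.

19.472

Σ(b_i − a_i)² = 65·12² + 90·8² + 179·9² = 29619.
c = 2t² / 29619 = 2·537² / 29619 = 19.4719.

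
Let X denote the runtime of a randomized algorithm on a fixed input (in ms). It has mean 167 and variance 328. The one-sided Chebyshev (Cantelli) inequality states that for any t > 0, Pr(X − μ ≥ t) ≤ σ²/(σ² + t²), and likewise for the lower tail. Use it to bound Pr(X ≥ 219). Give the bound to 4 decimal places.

0.1082

Here σ² = 328 and t = 52, so σ² + t² = 3032.
Cantelli's bound: 328/3032 = 0.1082.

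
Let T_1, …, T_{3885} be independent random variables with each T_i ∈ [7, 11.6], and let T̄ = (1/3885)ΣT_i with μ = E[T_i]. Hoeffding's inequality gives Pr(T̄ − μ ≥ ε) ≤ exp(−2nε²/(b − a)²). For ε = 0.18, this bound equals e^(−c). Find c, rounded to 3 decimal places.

11.897

c = 2nε²/(b − a)² = 2·3885·0.18² / 4.6² = 11.8974.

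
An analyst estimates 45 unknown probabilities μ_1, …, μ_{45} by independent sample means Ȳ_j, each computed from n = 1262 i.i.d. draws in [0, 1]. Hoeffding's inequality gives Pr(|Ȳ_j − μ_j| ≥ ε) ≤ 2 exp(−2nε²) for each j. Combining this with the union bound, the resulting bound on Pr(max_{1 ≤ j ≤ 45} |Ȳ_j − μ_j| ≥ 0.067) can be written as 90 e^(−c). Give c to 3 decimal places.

11.330

Union bound over the 45 events: Pr(max_{1 ≤ j ≤ 45} |Ȳ_j − μ_j| ≥ 0.067) ≤ 45·2·exp(−2nε²) = 90 exp(−2·1262·0.067²).
So c = 2·1262·0.067² = 11.3302.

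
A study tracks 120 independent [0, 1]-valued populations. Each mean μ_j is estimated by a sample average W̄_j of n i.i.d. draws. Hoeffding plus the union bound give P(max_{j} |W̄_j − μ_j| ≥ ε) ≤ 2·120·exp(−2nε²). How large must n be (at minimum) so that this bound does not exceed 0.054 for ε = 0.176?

Need 2·120·exp(−2nε²) ≤ 0.054, i.e. exp(−2nε²) ≤ 0.054/240.
So 2nε² ≥ ln(240/0.054) = 8.399410.
Hence n ≥ 8.399410/(2·0.176²) = 135.579.
The smallest integer n is 136.

136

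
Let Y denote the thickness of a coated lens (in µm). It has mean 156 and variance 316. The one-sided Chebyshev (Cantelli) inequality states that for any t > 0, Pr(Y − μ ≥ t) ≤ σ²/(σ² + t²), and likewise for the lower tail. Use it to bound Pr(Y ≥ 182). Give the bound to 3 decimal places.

0.319

Here σ² = 316 and t = 26, so σ² + t² = 992.
Cantelli's bound: 316/992 = 0.3185.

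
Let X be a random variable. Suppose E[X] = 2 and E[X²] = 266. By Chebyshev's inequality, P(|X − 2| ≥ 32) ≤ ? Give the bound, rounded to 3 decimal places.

0.256

Var(X) = E[X²] − (E[X])² = 266 − 4 = 262.
Chebyshev's inequality: P(|X − μ| ≥ t) ≤ Var(X)/t² = 262/1024 = 0.2559.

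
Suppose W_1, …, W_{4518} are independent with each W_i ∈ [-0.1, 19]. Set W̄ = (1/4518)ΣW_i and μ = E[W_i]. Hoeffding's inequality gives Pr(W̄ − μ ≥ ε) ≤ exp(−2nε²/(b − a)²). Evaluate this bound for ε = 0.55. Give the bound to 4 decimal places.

Exponent: 2nε²/(b − a)² = 2·4518·0.55² / 19.1² = 7.49264.
Bound = exp(−7.49264) = 0.00056.

0.0006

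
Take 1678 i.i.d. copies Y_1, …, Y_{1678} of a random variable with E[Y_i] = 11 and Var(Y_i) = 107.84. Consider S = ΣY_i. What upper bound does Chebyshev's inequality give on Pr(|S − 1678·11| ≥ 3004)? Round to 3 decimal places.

Var(S) = n·Var(Y_i) = 1678·107.84 = 180955.52.
Chebyshev: Pr(|S − 1678·11| ≥ 3004) ≤ Var(S)/3004² = 180955.52/9024016 = 0.0201.

0.020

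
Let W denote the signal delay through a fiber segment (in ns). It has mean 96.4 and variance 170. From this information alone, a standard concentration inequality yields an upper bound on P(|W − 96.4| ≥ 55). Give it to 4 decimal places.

0.0562

Mean and variance are known, so Chebyshev's inequality applies.
Chebyshev: P(|W − μ| ≥ t) ≤ Var(W)/t².
Bound = 170 / 3025 = 0.0562.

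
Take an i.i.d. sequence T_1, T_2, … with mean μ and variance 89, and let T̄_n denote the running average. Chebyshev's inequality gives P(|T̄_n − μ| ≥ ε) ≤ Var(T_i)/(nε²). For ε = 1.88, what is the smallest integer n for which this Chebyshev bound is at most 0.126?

200

Require 89/(n·1.88²) ≤ 0.126, i.e. n ≥ 89/(0.126·1.88²) = 199.850.
The smallest integer n is 200.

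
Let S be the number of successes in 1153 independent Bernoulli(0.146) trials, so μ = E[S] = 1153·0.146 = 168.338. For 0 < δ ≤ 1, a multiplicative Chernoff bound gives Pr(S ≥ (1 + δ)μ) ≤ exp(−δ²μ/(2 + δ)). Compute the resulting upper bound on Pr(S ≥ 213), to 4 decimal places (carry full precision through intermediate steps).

Write 213 = (1 + δ)μ, so δ = 213/168.338 − 1 = 0.2653115…
Then the exponent is δ²μ/(2 + δ) = (213 − μ)² / (μ·(2 + δ)) = 5.230778.
Bound = exp(−5.230778) = 0.00535.

0.0053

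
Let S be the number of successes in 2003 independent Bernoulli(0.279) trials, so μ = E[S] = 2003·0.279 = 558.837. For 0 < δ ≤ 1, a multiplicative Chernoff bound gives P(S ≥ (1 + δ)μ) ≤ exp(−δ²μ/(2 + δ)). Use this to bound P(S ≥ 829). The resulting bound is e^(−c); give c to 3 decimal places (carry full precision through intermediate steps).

Write 829 = (1 + δ)μ, so δ = 829/558.837 − 1 = 0.4834379…
Then the exponent is δ²μ/(2 + δ) = (829 − μ)² / (μ·(2 + δ)) = 52.591224.

52.591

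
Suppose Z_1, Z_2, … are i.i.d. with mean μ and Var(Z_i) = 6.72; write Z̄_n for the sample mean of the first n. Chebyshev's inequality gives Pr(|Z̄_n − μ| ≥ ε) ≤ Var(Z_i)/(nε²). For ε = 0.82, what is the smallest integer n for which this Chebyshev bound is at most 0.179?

56

Require 6.72/(n·0.82²) ≤ 0.179, i.e. n ≥ 6.72/(0.179·0.82²) = 55.833.
The smallest integer n is 56.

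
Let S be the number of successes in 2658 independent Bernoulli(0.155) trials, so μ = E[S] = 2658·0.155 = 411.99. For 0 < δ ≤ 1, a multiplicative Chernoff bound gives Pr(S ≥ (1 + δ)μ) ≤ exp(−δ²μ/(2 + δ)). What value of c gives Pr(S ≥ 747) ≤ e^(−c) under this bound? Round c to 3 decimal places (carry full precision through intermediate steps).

96.836

Write 747 = (1 + δ)μ, so δ = 747/411.99 − 1 = 0.8131508…
Then the exponent is δ²μ/(2 + δ) = (747 − μ)² / (μ·(2 + δ)) = 96.835780.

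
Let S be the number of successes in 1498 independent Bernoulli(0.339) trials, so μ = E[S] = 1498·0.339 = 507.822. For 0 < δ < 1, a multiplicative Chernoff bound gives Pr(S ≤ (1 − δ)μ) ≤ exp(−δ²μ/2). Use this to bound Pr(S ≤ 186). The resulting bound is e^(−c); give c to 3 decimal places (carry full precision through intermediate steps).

101.974

Write 186 = (1 − δ)μ, so δ = 1 − 186/507.822 = 0.6337299…
Then the exponent is δ²μ/2 = (μ − 186)²/(2μ) = 101.974117.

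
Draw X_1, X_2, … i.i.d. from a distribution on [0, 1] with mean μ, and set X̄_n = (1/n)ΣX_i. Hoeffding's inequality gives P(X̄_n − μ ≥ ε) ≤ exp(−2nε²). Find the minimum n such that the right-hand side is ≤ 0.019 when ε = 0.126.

Require exp(−2nε²) ≤ 0.019, i.e. 2nε² ≥ ln(1/0.019) = 3.963316.
So n ≥ 3.963316 / (2·0.126²) = 124.821.
The smallest integer n is 125.

125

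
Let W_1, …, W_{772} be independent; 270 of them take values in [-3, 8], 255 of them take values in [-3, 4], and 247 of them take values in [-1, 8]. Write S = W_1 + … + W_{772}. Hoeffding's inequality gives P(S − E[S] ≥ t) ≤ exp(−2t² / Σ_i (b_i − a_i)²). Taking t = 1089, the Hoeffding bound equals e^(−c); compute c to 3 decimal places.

36.394

Σ(b_i − a_i)² = 270·11² + 255·7² + 247·9² = 65172.
c = 2t² / 65172 = 2·1089² / 65172 = 36.3936.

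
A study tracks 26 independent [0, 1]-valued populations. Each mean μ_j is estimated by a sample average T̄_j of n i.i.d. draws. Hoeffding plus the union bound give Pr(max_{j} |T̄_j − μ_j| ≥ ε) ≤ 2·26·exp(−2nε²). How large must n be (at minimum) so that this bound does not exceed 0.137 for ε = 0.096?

323

Need 2·26·exp(−2nε²) ≤ 0.137, i.e. exp(−2nε²) ≤ 0.137/52.
So 2nε² ≥ ln(52/0.137) = 5.939018.
Hence n ≥ 5.939018/(2·0.096²) = 322.212.
The smallest integer n is 323.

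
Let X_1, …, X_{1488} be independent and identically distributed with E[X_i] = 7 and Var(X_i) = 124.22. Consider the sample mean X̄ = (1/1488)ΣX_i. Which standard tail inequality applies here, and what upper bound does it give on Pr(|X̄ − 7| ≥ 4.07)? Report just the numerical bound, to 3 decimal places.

0.005

With mean and variance of each term known, Chebyshev's inequality bounds the deviation of the sum (or sample mean).
Var(X̄) = Var(X_i)/n = 124.22/1488 = 0.083481.
Chebyshev: Pr(|X̄ − 7| ≥ 4.07) ≤ Var(X̄)/(4.07)² = 124.22/(1488·4.07²) = 0.0050.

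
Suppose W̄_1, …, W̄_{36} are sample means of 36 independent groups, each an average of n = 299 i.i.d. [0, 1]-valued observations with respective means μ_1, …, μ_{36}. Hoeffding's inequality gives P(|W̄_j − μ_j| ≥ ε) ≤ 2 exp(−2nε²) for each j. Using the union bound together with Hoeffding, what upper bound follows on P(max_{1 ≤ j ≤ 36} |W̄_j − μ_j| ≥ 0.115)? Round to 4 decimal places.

0.0265

Per-experiment Hoeffding bound: 2·exp(−2·299·0.115²) = 2·exp(−7.90855) = 0.00073517.
Union bound over 36 events: 36·0.00073517 = 0.02647.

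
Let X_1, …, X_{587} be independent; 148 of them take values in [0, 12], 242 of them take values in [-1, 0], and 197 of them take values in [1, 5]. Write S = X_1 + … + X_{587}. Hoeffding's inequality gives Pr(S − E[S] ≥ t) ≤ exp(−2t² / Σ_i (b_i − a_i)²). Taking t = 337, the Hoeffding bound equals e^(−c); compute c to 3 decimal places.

9.194

Σ(b_i − a_i)² = 148·12² + 242·1² + 197·4² = 24706.
c = 2t² / 24706 = 2·337² / 24706 = 9.1936.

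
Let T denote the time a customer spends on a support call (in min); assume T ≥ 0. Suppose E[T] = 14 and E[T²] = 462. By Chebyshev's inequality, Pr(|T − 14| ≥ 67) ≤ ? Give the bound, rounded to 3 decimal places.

0.059

Var(T) = E[T²] − (E[T])² = 462 − 196 = 266.
Chebyshev's inequality: Pr(|T − μ| ≥ t) ≤ Var(T)/t² = 266/4489 = 0.0593.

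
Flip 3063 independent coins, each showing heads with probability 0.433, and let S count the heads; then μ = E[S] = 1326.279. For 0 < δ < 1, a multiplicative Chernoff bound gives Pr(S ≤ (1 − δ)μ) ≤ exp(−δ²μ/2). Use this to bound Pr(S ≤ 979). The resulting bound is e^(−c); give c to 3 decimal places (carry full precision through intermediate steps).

45.467

Write 979 = (1 − δ)μ, so δ = 1 − 979/1326.279 = 0.2618446…
Then the exponent is δ²μ/2 = (μ − 979)²/(2μ) = 45.466566.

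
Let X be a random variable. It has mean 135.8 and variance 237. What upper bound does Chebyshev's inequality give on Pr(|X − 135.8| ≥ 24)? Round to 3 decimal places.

Chebyshev: Pr(|X − μ| ≥ t) ≤ Var(X)/t².
Bound = 237 / 576 = 0.4115.

0.411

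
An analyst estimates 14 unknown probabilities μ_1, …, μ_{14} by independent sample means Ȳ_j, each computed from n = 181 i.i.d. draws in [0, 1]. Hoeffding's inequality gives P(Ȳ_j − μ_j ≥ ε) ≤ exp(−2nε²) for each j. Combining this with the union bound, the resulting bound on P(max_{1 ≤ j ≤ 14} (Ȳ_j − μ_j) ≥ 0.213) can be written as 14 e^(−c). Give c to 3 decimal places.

Union bound over the 14 events: P(max_{1 ≤ j ≤ 14} (Ȳ_j − μ_j) ≥ 0.213) ≤ 14·exp(−2nε²) = 14 exp(−2·181·0.213²).
So c = 2·181·0.213² = 16.4236.

16.424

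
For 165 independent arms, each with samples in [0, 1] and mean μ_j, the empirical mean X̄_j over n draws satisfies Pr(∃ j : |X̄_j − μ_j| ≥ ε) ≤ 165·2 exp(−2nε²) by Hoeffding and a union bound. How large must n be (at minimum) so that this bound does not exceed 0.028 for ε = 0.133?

265

Need 2·165·exp(−2nε²) ≤ 0.028, i.e. exp(−2nε²) ≤ 0.028/330.
So 2nε² ≥ ln(330/0.028) = 9.374643.
Hence n ≥ 9.374643/(2·0.133²) = 264.985.
The smallest integer n is 265.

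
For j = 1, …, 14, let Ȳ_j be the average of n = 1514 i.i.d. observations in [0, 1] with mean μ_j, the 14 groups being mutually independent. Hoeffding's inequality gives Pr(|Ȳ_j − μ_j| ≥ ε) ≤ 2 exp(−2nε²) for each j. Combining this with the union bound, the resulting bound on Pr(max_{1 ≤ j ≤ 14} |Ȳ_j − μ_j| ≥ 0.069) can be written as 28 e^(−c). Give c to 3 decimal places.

Union bound over the 14 events: Pr(max_{1 ≤ j ≤ 14} |Ȳ_j − μ_j| ≥ 0.069) ≤ 14·2·exp(−2nε²) = 28 exp(−2·1514·0.069²).
So c = 2·1514·0.069² = 14.4163.

14.416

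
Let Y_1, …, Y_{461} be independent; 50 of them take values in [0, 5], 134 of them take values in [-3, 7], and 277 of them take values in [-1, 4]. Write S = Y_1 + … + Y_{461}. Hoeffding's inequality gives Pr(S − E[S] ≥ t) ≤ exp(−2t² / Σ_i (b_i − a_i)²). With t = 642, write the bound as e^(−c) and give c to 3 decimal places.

Σ(b_i − a_i)² = 50·5² + 134·10² + 277·5² = 21575.
c = 2t² / 21575 = 2·642² / 21575 = 38.2076.

38.208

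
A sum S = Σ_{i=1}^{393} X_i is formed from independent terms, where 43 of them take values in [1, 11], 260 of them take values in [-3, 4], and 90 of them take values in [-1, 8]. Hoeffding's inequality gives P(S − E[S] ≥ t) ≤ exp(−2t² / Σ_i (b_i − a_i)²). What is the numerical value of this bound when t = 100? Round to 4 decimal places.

Σ(b_i − a_i)² = 43·10² + 260·7² + 90·9² = 24330.
Exponent = 2·100² / 24330 = 0.82203.
Bound = exp(−0.82203) = 0.43954.

0.4395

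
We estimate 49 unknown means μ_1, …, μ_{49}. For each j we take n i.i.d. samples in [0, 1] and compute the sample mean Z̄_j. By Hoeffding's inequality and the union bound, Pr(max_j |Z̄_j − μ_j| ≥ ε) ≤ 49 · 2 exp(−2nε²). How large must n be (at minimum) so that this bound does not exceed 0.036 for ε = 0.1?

Need 2·49·exp(−2nε²) ≤ 0.036, i.e. exp(−2nε²) ≤ 0.036/98.
So 2nε² ≥ ln(98/0.036) = 7.909204.
Hence n ≥ 7.909204/(2·0.1²) = 395.460.
The smallest integer n is 396.

396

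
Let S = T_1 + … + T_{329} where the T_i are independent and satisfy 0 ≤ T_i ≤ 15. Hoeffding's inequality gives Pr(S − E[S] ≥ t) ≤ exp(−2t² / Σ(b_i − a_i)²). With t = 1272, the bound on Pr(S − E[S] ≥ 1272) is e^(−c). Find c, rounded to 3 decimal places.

43.715

Σ(b_i − a_i)² = 329·(15)² = 74025.
c = 2t²/74025 = 2·1272²/74025 = 43.7145.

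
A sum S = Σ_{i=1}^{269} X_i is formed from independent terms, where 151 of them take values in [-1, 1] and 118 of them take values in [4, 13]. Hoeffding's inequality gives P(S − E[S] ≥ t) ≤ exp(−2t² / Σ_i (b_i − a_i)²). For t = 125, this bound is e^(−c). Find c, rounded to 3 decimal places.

3.075

Σ(b_i − a_i)² = 151·2² + 118·9² = 10162.
c = 2t² / 10162 = 2·125² / 10162 = 3.0752.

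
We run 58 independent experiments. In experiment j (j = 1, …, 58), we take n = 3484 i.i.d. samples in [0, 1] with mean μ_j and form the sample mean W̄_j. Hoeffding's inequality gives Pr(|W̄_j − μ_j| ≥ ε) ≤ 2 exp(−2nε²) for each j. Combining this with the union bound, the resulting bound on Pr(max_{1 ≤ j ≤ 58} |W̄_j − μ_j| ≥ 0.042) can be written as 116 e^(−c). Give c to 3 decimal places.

12.292

Union bound over the 58 events: Pr(max_{1 ≤ j ≤ 58} |W̄_j − μ_j| ≥ 0.042) ≤ 58·2·exp(−2nε²) = 116 exp(−2·3484·0.042²).
So c = 2·3484·0.042² = 12.2916.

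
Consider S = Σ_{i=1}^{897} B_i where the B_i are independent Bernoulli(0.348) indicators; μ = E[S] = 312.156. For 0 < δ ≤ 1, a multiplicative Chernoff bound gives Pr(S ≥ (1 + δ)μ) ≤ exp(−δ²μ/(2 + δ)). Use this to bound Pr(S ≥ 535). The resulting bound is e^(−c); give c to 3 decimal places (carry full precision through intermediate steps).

58.619

Write 535 = (1 + δ)μ, so δ = 535/312.156 − 1 = 0.7138866…
Then the exponent is δ²μ/(2 + δ) = (535 − μ)² / (μ·(2 + δ)) = 58.619013.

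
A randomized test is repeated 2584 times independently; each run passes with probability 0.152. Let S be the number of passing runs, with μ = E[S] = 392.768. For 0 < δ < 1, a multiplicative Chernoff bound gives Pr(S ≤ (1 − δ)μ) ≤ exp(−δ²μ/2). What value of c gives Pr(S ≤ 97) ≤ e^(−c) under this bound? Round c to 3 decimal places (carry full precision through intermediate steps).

111.362

Write 97 = (1 − δ)μ, so δ = 1 − 97/392.768 = 0.7530349…
Then the exponent is δ²μ/2 = (μ − 97)²/(2μ) = 111.361809.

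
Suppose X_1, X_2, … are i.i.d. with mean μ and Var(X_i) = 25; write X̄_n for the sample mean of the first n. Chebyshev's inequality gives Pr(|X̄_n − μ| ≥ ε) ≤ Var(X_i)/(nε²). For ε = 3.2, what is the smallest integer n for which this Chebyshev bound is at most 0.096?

26

Require 25/(n·3.2²) ≤ 0.096, i.e. n ≥ 25/(0.096·3.2²) = 25.431.
The smallest integer n is 26.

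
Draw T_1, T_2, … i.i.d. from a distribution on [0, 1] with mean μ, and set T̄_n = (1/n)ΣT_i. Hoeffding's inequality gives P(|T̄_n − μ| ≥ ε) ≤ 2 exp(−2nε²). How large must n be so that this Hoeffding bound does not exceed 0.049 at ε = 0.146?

88

Require 2·exp(−2nε²) ≤ 0.049, i.e. 2nε² ≥ ln(2/0.049) = 3.709082.
So n ≥ 3.709082 / (2·0.146²) = 87.002.
The smallest integer n is 88.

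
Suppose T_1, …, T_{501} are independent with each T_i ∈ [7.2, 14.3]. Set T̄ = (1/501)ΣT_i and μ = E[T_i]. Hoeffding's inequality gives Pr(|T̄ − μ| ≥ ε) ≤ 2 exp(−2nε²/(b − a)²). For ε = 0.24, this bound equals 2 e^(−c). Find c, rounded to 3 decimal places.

c = 2nε²/(b − a)² = 2·501·0.24² / 7.1² = 1.1449.

1.145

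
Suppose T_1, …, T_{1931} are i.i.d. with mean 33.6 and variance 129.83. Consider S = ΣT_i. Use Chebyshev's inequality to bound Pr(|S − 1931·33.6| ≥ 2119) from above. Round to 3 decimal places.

Var(S) = n·Var(T_i) = 1931·129.83 = 250701.73.
Chebyshev: Pr(|S − 1931·33.6| ≥ 2119) ≤ Var(S)/2119² = 250701.73/4490161 = 0.0558.

0.056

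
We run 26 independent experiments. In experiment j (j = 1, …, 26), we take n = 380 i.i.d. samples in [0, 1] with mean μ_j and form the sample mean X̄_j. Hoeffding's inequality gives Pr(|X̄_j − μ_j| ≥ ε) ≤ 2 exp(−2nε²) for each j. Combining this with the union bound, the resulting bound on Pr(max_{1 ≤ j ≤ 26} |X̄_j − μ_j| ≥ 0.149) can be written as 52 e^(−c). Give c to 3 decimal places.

16.873

Union bound over the 26 events: Pr(max_{1 ≤ j ≤ 26} |X̄_j − μ_j| ≥ 0.149) ≤ 26·2·exp(−2nε²) = 52 exp(−2·380·0.149²).
So c = 2·380·0.149² = 16.8728.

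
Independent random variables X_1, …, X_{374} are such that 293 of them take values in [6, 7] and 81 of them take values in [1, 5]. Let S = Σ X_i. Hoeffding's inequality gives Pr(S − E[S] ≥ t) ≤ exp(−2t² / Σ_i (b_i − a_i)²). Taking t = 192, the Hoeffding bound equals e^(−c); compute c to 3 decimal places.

46.399

Σ(b_i − a_i)² = 293·1² + 81·4² = 1589.
c = 2t² / 1589 = 2·192² / 1589 = 46.3990.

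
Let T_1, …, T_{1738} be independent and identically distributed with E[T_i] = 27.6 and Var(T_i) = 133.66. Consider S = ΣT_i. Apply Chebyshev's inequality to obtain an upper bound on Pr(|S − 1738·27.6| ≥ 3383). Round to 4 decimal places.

0.0203

Var(S) = n·Var(T_i) = 1738·133.66 = 232301.08.
Chebyshev: Pr(|S − 1738·27.6| ≥ 3383) ≤ Var(S)/3383² = 232301.08/11444689 = 0.0203.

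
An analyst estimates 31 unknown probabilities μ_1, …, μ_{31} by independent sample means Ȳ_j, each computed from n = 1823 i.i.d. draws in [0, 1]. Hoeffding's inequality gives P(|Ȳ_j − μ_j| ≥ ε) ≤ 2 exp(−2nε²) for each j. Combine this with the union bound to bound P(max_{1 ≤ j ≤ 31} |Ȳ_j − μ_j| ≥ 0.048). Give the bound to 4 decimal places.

0.0139

Per-experiment Hoeffding bound: 2·exp(−2·1823·0.048²) = 2·exp(−8.40038) = 0.00044956.
Union bound over 31 events: 31·0.00044956 = 0.01394.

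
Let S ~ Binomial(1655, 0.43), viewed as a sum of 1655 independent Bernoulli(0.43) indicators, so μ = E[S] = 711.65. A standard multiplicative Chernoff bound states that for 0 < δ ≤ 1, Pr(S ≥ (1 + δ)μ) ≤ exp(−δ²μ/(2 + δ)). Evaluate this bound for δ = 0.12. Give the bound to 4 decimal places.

Exponent = δ²μ/(2 + δ) = 0.12²·711.65/2.12 = 4.8338.
Bound = exp(−4.8338) = 0.00796.

0.0080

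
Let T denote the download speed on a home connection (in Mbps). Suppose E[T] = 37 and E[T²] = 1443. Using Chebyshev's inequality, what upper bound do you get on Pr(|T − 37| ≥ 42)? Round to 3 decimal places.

0.042

Var(T) = E[T²] − (E[T])² = 1443 − 1369 = 74.
Chebyshev's inequality: Pr(|T − μ| ≥ t) ≤ Var(T)/t² = 74/1764 = 0.0420.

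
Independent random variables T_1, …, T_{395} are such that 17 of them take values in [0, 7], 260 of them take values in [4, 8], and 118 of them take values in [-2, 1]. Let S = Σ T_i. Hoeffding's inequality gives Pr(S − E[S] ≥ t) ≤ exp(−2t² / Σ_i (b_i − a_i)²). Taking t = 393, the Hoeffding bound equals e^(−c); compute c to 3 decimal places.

51.015

Σ(b_i − a_i)² = 17·7² + 260·4² + 118·3² = 6055.
c = 2t² / 6055 = 2·393² / 6055 = 51.0154.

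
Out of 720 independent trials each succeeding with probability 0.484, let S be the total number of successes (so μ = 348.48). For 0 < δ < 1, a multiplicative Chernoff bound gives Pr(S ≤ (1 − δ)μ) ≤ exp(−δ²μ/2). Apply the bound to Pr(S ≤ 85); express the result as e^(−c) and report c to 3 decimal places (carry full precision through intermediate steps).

99.606

Write 85 = (1 − δ)μ, so δ = 1 − 85/348.48 = 0.7560836…
Then the exponent is δ²μ/2 = (μ − 85)²/(2μ) = 99.606449.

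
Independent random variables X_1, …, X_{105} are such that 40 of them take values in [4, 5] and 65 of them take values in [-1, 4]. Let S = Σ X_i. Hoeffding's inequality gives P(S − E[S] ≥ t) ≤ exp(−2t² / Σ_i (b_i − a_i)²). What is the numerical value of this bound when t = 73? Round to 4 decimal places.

Σ(b_i − a_i)² = 40·1² + 65·5² = 1665.
Exponent = 2·73² / 1665 = 6.40120.
Bound = exp(−6.40120) = 0.00166.

0.0017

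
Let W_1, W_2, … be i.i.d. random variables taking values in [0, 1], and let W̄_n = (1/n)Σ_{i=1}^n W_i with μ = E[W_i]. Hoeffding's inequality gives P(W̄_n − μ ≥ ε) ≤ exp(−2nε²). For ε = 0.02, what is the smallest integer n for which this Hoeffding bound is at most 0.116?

Require exp(−2nε²) ≤ 0.116, i.e. 2nε² ≥ ln(1/0.116) = 2.154165.
So n ≥ 2.154165 / (2·0.02²) = 2692.706.
The smallest integer n is 2693.

2693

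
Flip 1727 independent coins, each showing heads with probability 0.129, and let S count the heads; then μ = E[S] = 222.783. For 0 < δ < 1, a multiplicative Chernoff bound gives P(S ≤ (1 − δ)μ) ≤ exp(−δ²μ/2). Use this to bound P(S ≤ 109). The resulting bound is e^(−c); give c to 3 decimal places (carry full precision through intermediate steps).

29.056

Write 109 = (1 − δ)μ, so δ = 1 − 109/222.783 = 0.5107347…
Then the exponent is δ²μ/2 = (μ − 109)²/(2μ) = 29.056461.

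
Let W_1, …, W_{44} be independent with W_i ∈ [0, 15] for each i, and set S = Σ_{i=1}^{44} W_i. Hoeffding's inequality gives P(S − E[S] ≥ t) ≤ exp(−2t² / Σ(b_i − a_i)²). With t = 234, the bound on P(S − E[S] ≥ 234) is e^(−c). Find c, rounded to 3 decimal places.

Σ(b_i − a_i)² = 44·(15)² = 9900.
c = 2t²/9900 = 2·234²/9900 = 11.0618.

11.062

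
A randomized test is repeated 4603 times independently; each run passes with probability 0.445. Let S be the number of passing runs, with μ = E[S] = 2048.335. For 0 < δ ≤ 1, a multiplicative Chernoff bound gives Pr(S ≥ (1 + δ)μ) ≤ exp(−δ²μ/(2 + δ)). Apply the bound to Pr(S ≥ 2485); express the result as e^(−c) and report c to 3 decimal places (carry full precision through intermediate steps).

Write 2485 = (1 + δ)μ, so δ = 2485/2048.335 − 1 = 0.2131805…
Then the exponent is δ²μ/(2 + δ) = (2485 − μ)² / (μ·(2 + δ)) = 42.060938.

42.061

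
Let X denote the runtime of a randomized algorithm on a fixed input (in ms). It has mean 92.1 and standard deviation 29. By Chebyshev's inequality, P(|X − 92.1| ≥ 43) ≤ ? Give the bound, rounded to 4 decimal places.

0.4548

Chebyshev: P(|X − μ| ≥ t) ≤ Var(X)/t².
Var(X) = σ² = 29² = 841.
Bound = 841 / 1849 = 0.4548.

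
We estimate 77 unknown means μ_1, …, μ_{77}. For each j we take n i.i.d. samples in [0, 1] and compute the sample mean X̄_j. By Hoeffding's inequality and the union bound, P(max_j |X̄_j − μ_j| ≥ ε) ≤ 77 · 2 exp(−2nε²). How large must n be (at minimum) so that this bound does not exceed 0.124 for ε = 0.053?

Need 2·77·exp(−2nε²) ≤ 0.124, i.e. exp(−2nε²) ≤ 0.124/154.
So 2nε² ≥ ln(154/0.124) = 7.124426.
Hence n ≥ 7.124426/(2·0.053²) = 1268.143.
The smallest integer n is 1269.

1269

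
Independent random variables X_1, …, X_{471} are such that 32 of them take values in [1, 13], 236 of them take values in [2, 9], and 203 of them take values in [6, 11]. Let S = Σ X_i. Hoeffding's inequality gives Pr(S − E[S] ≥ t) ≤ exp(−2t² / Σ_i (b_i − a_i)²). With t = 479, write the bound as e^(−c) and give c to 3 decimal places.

21.597

Σ(b_i − a_i)² = 32·12² + 236·7² + 203·5² = 21247.
c = 2t² / 21247 = 2·479² / 21247 = 21.5975.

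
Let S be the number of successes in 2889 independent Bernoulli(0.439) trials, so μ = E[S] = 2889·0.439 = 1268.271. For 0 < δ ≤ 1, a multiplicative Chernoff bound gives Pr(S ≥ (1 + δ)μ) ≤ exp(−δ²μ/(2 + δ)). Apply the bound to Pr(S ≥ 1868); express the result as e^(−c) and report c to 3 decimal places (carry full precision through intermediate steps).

114.682

Write 1868 = (1 + δ)μ, so δ = 1868/1268.271 − 1 = 0.4728713…
Then the exponent is δ²μ/(2 + δ) = (1868 − μ)² / (μ·(2 + δ)) = 114.682332.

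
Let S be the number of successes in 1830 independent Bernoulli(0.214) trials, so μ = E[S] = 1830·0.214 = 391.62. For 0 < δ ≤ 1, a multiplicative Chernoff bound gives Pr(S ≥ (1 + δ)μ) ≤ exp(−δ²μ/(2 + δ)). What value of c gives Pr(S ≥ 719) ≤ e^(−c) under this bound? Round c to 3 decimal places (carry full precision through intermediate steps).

Write 719 = (1 + δ)μ, so δ = 719/391.62 − 1 = 0.8359634…
Then the exponent is δ²μ/(2 + δ) = (719 − μ)² / (μ·(2 + δ)) = 96.502552.

96.503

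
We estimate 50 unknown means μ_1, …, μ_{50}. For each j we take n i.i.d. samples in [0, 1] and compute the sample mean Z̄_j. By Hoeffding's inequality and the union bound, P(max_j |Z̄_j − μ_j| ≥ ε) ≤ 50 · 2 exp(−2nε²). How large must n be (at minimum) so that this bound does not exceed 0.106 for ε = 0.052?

1267

Need 2·50·exp(−2nε²) ≤ 0.106, i.e. exp(−2nε²) ≤ 0.106/100.
So 2nε² ≥ ln(100/0.106) = 6.849486.
Hence n ≥ 6.849486/(2·0.052²) = 1266.547.
The smallest integer n is 1267.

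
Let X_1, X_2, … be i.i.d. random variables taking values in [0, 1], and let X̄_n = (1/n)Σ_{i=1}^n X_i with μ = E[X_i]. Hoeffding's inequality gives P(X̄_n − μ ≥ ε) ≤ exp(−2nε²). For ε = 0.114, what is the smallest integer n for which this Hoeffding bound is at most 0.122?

Require exp(−2nε²) ≤ 0.122, i.e. 2nε² ≥ ln(1/0.122) = 2.103734.
So n ≥ 2.103734 / (2·0.114²) = 80.938.
The smallest integer n is 81.

81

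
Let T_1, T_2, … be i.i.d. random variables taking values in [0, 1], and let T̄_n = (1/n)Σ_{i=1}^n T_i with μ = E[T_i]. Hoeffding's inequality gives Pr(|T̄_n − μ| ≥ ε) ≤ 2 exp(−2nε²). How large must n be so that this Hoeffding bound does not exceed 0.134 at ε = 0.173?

Require 2·exp(−2nε²) ≤ 0.134, i.e. 2nε² ≥ ln(2/0.134) = 2.703063.
So n ≥ 2.703063 / (2·0.173²) = 45.158.
The smallest integer n is 46.

46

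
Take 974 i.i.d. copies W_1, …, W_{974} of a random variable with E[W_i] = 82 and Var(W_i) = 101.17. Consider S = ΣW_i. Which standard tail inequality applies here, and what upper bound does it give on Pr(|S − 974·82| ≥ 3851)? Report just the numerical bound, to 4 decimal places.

0.0066

With mean and variance of each term known, Chebyshev's inequality bounds the deviation of the sum (or sample mean).
Var(S) = n·Var(W_i) = 974·101.17 = 98539.58.
Chebyshev: Pr(|S − 974·82| ≥ 3851) ≤ Var(S)/3851² = 98539.58/14830201 = 0.0066.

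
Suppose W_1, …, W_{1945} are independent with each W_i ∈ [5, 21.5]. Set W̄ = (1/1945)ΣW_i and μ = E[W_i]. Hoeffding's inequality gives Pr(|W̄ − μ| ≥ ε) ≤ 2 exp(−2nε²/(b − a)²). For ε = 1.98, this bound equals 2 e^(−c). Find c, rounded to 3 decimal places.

c = 2nε²/(b − a)² = 2·1945·1.98² / 16.5² = 56.0160.

56.016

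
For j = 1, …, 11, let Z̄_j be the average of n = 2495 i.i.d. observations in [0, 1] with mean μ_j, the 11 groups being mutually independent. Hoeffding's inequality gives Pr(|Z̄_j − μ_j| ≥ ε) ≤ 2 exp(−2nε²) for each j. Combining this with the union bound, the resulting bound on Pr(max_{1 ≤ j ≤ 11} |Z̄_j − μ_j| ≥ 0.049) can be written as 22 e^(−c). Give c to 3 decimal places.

11.981

Union bound over the 11 events: Pr(max_{1 ≤ j ≤ 11} |Z̄_j − μ_j| ≥ 0.049) ≤ 11·2·exp(−2nε²) = 22 exp(−2·2495·0.049²).
So c = 2·2495·0.049² = 11.9810.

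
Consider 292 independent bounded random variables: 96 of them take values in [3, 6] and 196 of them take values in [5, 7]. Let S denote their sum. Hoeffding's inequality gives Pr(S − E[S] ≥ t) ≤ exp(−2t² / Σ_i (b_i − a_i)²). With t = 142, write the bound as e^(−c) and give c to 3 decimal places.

24.471

Σ(b_i − a_i)² = 96·3² + 196·2² = 1648.
c = 2t² / 1648 = 2·142² / 1648 = 24.4709.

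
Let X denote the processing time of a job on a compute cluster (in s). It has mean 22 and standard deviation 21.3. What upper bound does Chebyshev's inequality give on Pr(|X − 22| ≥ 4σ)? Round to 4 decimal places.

Chebyshev: Pr(|X − μ| ≥ t) ≤ Var(X)/t².
Var(X) = σ² = 21.3² = 453.69.
t = 4·21.3 = 85.2.
Bound = 453.69 / 7259.04 = 0.0625.

0.0625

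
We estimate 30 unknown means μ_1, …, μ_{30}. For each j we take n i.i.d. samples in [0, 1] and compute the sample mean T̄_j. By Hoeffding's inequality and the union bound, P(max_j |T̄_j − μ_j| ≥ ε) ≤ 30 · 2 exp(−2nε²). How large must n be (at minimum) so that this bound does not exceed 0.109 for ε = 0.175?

Need 2·30·exp(−2nε²) ≤ 0.109, i.e. exp(−2nε²) ≤ 0.109/60.
So 2nε² ≥ ln(60/0.109) = 6.310752.
Hence n ≥ 6.310752/(2·0.175²) = 103.033.
The smallest integer n is 104.

104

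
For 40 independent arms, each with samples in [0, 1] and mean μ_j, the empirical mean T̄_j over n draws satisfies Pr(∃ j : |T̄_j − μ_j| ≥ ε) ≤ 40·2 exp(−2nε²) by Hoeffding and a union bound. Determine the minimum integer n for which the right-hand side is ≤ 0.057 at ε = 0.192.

Need 2·40·exp(−2nε²) ≤ 0.057, i.e. exp(−2nε²) ≤ 0.057/80.
So 2nε² ≥ ln(80/0.057) = 7.246731.
Hence n ≥ 7.246731/(2·0.192²) = 98.290.
The smallest integer n is 99.

99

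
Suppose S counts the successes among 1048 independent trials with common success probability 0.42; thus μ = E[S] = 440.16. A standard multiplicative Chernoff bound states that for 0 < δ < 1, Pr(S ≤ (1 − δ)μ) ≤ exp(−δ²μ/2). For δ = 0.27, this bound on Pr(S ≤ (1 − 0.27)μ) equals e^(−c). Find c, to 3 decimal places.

16.044

c = δ²μ/2 = 0.27²·440.16/2 = 16.0438.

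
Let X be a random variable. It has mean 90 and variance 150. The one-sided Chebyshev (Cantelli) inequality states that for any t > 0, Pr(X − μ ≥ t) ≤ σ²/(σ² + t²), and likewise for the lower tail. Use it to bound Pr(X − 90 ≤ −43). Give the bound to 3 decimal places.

Here σ² = 150 and t = 43, so σ² + t² = 1999.
Cantelli's bound: 150/1999 = 0.0750.

0.075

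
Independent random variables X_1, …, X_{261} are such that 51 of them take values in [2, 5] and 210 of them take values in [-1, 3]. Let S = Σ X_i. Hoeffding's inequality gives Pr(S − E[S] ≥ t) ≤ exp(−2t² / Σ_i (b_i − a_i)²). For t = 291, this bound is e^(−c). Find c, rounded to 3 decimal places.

44.347

Σ(b_i − a_i)² = 51·3² + 210·4² = 3819.
c = 2t² / 3819 = 2·291² / 3819 = 44.3472.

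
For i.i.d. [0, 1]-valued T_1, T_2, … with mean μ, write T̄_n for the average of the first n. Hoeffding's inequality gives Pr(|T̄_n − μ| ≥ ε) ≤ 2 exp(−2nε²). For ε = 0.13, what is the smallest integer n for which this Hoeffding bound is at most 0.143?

Require 2·exp(−2nε²) ≤ 0.143, i.e. 2nε² ≥ ln(2/0.143) = 2.638058.
So n ≥ 2.638058 / (2·0.13²) = 78.049.
The smallest integer n is 79.

79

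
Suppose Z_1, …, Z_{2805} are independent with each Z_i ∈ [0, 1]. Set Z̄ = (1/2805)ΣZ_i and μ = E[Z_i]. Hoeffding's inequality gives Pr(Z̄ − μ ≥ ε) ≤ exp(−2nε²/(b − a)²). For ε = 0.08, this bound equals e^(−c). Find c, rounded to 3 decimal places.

c = 2nε²/(b − a)² = 2·2805·0.08² / 1² = 35.9040.

35.904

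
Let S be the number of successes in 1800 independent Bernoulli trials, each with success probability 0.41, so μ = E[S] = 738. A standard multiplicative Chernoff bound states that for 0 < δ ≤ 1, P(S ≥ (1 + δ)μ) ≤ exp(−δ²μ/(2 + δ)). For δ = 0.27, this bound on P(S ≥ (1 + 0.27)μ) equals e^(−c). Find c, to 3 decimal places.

c = δ²μ/(2 + δ) = 0.27²·738/(2 + 0.27) = 23.7005.

23.701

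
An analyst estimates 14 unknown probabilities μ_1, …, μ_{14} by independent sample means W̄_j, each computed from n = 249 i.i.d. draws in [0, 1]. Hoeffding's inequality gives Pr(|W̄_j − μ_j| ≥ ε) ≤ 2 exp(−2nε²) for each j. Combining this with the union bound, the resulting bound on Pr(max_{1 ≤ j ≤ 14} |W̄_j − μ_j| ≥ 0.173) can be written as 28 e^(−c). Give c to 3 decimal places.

14.905

Union bound over the 14 events: Pr(max_{1 ≤ j ≤ 14} |W̄_j − μ_j| ≥ 0.173) ≤ 14·2·exp(−2nε²) = 28 exp(−2·249·0.173²).
So c = 2·249·0.173² = 14.9046.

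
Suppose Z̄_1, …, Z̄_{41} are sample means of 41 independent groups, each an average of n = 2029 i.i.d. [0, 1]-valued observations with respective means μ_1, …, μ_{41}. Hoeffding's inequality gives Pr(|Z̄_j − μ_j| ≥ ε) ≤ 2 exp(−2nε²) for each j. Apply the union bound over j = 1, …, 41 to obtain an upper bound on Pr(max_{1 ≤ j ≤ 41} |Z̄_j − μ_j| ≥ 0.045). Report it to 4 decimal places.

Per-experiment Hoeffding bound: 2·exp(−2·2029·0.045²) = 2·exp(−8.21745) = 0.0005398.
Union bound over 41 events: 41·0.0005398 = 0.02213.

0.0221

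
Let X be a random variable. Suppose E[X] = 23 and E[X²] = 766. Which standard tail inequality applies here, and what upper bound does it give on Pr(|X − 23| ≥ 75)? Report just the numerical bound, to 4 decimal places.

0.0421

The first two moments determine the variance, so Chebyshev's inequality is the sharpest standard bound available.
Var(X) = E[X²] − (E[X])² = 766 − 529 = 237.
Chebyshev's inequality: Pr(|X − μ| ≥ t) ≤ Var(X)/t² = 237/5625 = 0.0421.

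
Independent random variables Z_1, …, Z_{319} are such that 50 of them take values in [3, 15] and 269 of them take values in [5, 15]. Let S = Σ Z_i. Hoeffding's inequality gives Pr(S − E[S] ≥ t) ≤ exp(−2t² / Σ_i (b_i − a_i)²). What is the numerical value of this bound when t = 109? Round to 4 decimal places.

Σ(b_i − a_i)² = 50·12² + 269·10² = 34100.
Exponent = 2·109² / 34100 = 0.69683.
Bound = exp(−0.69683) = 0.49816.

0.4982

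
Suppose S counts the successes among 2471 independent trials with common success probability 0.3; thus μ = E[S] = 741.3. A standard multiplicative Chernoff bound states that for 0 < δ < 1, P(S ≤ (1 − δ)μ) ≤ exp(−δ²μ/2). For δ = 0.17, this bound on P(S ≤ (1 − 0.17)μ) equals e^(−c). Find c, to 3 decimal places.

10.712

c = δ²μ/2 = 0.17²·741.3/2 = 10.7118.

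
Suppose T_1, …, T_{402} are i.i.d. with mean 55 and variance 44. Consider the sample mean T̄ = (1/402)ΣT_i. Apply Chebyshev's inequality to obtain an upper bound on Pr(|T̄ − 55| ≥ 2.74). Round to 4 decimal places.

0.0146

Var(T̄) = Var(T_i)/n = 44/402 = 0.10945.
Chebyshev: Pr(|T̄ − 55| ≥ 2.74) ≤ Var(T̄)/(2.74)² = 44/(402·2.74²) = 0.0146.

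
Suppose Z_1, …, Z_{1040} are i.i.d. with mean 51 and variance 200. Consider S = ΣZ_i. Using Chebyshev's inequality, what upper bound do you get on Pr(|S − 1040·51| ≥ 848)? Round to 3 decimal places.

Var(S) = n·Var(Z_i) = 1040·200 = 208000.
Chebyshev: Pr(|S − 1040·51| ≥ 848) ≤ Var(S)/848² = 208000/719104 = 0.2892.

0.289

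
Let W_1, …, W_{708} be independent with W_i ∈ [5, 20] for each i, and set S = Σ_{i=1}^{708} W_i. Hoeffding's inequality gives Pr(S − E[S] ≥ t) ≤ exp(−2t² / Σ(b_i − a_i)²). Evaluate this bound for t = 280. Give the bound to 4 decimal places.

0.3737

Σ(b_i − a_i)² = 708·(15)² = 159300.
Exponent = 2·280²/159300 = 0.9843.
Bound = exp(−0.9843) = 0.37370.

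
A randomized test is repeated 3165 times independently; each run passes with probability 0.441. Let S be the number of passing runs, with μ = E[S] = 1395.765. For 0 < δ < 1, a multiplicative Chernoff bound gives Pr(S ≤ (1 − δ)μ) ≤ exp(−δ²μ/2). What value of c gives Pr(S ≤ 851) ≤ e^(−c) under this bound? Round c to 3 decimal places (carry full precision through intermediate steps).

Write 851 = (1 − δ)μ, so δ = 1 − 851/1395.765 = 0.3902985…
Then the exponent is δ²μ/2 = (μ − 851)²/(2μ) = 106.310484.

106.310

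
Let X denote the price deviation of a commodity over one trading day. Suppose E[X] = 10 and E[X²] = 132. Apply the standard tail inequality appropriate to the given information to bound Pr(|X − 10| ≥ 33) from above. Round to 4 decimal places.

The first two moments determine the variance, so Chebyshev's inequality is the sharpest standard bound available.
Var(X) = E[X²] − (E[X])² = 132 − 100 = 32.
Chebyshev's inequality: Pr(|X − μ| ≥ t) ≤ Var(X)/t² = 32/1089 = 0.0294.

0.0294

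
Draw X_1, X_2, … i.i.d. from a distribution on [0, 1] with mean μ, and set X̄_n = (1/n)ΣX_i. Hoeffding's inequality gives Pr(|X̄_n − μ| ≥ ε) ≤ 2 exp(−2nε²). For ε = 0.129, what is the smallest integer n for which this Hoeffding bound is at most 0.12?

85

Require 2·exp(−2nε²) ≤ 0.12, i.e. 2nε² ≥ ln(2/0.12) = 2.813411.
So n ≥ 2.813411 / (2·0.129²) = 84.533.
The smallest integer n is 85.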